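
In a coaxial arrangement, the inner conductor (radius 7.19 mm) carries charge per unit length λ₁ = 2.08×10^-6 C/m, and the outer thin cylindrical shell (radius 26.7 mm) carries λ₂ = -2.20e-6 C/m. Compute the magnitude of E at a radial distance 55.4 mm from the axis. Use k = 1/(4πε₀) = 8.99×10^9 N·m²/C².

3.89e4 V/m

Take a coaxial cylindrical Gaussian surface of radius r = 55.4 mm and length L (r > 26.7 mm, enclosing both).
λ_enc = λ₁ + λ₂ = (2.08e-6) + (-2.20×10^-6) = -1.20×10^-7 C/m.
By Gauss's law (flux through the curved wall only), E·2πrL = λ_enc L/ε₀.
E = 2k|λ_enc|/r = 2(8.99×10^9)(1.20×10^-7)/(0.0554) = 3.89e4 N/C.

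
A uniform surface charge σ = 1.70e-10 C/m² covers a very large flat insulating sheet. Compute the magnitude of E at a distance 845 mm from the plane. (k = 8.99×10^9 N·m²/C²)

By planar symmetry E is perpendicular to the sheet and uniform; use a Gaussian pillbox with flat faces of area A on each side of the sheet.
Only the two end caps contribute flux: Φ = 2EA. With Q_enc = σA, Gauss's law gives E = |σ|/(2ε₀).
E = 2πk|σ| = 2π(8.99×10^9)(1.70e-10) = 9.6 N/C.

|E| ≈ 9.6 N/C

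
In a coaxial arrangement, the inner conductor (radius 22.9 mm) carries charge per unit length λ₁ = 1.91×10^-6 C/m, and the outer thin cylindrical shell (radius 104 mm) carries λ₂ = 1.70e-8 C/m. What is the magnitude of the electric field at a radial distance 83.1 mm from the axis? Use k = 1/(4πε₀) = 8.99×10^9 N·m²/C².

Take a coaxial cylindrical Gaussian surface of radius r = 83.1 mm and length L (between the conductors, 22.9 mm < r < 104 mm).
The shell at 104 mm lies outside the Gaussian surface, so λ_enc = λ₁ = 1.91×10^-6 C/m.
Since E is radial and uniform over the curved surface, Φ = E·2πrL = Q_enc/ε₀ = λ_enc L/ε₀.
E = 2k|λ_enc|/r = 2(8.99×10^9)(1.91e-6)/(0.0831) = 4.13×10^5 N/C.

E ≈ 4.13×10^5 N/C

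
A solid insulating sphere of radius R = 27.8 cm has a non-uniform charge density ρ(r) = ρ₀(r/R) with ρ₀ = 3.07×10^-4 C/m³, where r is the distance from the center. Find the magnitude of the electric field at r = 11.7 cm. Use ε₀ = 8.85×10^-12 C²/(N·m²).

Take a concentric spherical Gaussian surface of radius r = 11.7 cm (r < R).
Integrate the density: Q_enc = 4π ∫₀^r ρ₀(r'/R)^1 r'² dr' = 4πρ₀ r^4/(4·R) = 6.501×10^-7 C.
By Gauss's law, ∮E·dA = E·4πr² = Q_enc/ε₀.
E = |Q_enc|/(4πε₀r²) = (6.501×10^-7)/(4π·8.85×10^-12·(0.117)²) = 4.27e5 N/C.

4.27×10^5 V/m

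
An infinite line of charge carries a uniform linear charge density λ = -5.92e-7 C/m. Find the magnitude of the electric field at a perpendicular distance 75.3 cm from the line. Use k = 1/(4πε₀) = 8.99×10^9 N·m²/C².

|E| = 1.41×10^4 N/C

Coaxial Gaussian cylinder, radius r = 75.3 cm, length L.
Q_enc = λL, so λ_enc = -5.92e-7 C/m.
Since E is radial and uniform over the curved surface, Φ = E·2πrL = Q_enc/ε₀ = λ_enc L/ε₀.
E = 2k|λ_enc|/r = 2(8.99×10^9)(5.92e-7)/(0.753) = 1.41×10^4 N/C.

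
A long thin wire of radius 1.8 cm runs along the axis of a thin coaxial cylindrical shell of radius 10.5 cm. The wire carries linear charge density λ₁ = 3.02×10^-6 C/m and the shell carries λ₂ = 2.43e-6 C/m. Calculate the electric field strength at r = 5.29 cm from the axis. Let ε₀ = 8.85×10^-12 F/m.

By cylindrical symmetry E is radial; use a coaxial Gaussian cylinder of radius 5.29 cm and length L (between the conductors, 1.8 cm < r < 10.5 cm).
Only the inner wire is enclosed; the outer shell contributes nothing inside itself. λ_enc = λ₁ = 3.02×10^-6 C/m.
Applying ∮E·dA = Q_enc/ε₀ with the end caps contributing no flux:
E = |λ_enc|/(2πε₀r) = (3.02e-6)/(2π·8.85×10^-12·0.0529) = 1.03×10^6 N/C.

E ≈ 1.03e6 N/C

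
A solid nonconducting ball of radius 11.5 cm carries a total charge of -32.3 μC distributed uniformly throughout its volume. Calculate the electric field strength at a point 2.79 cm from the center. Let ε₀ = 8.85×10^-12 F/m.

Take a concentric spherical Gaussian surface of radius r = 2.79 cm (r < R).
Only the charge within r is enclosed: Q_enc = Q·(r/R)³ = (-32.3 μC)·(2.79 cm/11.5 cm)³ = -4.612×10^-7 C.
Applying ∮E·dA = Q_enc/ε₀ with Φ = E(4πr²):
E = |Q_enc|/(4πε₀r²) = (4.612×10^-7)/(4π·8.85×10^-12·(0.0279)²) = 5.33×10^6 N/C.

|E| ≈ 5.33×10^6 V/m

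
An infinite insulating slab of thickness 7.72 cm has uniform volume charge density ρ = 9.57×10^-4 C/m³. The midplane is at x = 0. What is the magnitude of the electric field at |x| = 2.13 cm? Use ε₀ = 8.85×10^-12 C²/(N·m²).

By symmetry E is perpendicular to the slab. A Gaussian pillbox from −2.13 cm to +2.13 cm (face area A) lies entirely within the slab.
Q_enc = ρ·(2x)·A and flux = 2EA, so 2EA = 2ρxA/ε₀ ⇒ E = |ρ|x/ε₀.
E = (9.57×10^-4)(0.0213)/(8.85×10^-12) = 2.30×10^6 N/C.

E ≈ 2.30×10^6 V/m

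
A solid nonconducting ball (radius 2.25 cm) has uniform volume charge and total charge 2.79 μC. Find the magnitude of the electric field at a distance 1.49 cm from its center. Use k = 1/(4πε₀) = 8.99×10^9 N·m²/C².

|E| = 3.28e7 N/C

Use a concentric Gaussian sphere at r = 1.49 cm (r < R).
For a uniform sphere the enclosed fraction is (r/R)³, so Q_enc = (2.79 μC)(0.0149/0.0225)³ = 8.102×10^-7 C.
By Gauss's law, ∮E·dA = E·4πr² = Q_enc/ε₀.
E = k|Q_enc|/r² = (8.99×10^9)(8.102×10^-7)/(0.0149)² = 3.28×10^7 N/C.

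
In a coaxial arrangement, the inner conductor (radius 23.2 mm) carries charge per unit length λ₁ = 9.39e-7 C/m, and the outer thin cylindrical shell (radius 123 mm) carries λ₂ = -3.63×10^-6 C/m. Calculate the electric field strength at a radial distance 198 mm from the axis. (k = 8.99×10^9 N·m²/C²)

2.44×10^5 N/C

Coaxial Gaussian cylinder, radius r = 198 mm, length L (r > 123 mm, enclosing both).
λ_enc = λ₁ + λ₂ = (9.39e-7) + (-3.63e-6) = -2.691×10^-6 C/m.
Gauss's law: E·2πrL = λ_enc L/ε₀.
E = 2k|λ_enc|/r = 2(8.99×10^9)(2.691×10^-6)/(0.198) = 2.44e5 N/C.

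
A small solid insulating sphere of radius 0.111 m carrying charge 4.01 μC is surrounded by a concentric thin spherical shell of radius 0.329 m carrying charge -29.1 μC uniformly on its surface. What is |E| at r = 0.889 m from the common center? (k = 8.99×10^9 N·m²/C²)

Use a concentric Gaussian sphere at r = 0.889 m (r > 0.329 m, enclosing both).
Q_enc = (4.01 μC) + (-29.1 μC) = -2.509e-5 C.
Applying ∮E·dA = Q_enc/ε₀ with Φ = E(4πr²):
E = k|Q_enc|/r² = (8.99×10^9)(2.509×10^-5)/(0.889)² = 2.85e5 N/C.

|E| ≈ 2.85e5 V/m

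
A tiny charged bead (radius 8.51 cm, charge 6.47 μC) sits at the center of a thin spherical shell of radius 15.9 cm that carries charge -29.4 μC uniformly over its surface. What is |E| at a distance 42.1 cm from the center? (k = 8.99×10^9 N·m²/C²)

E = 1.16×10^6 V/m

Symmetry ⇒ E = E(r) r̂. Gaussian sphere of radius r = 42.1 cm (r > 15.9 cm, enclosing both).
Q_enc = (6.47 μC) + (-29.4 μC) = -2.293×10^-5 C.
By Gauss's law, ∮E·dA = E·4πr² = Q_enc/ε₀.
E = k|Q_enc|/r² = (8.99×10^9)(2.293×10^-5)/(0.421)² = 1.16e6 N/C.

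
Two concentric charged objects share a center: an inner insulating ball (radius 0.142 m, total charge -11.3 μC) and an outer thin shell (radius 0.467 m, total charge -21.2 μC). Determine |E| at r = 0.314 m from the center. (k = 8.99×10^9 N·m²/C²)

|E| ≈ 1.03×10^6 N/C

Symmetry ⇒ E = E(r) r̂. Gaussian sphere of radius r = 0.314 m (between the bodies, 0.142 m < r < 0.467 m).
The shell at 0.467 m lies outside the Gaussian surface, so Q_enc = -11.3 μC = -1.13×10^-5 C.
Gauss's law: E·4πr² = Q_enc/ε₀.
E = k|Q_enc|/r² = (8.99×10^9)(1.13×10^-5)/(0.314)² = 1.03e6 N/C.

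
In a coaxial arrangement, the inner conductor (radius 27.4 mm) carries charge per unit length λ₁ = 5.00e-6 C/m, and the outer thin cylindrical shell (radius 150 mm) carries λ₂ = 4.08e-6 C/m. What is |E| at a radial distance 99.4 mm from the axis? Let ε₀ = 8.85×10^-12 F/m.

Coaxial Gaussian cylinder, radius r = 99.4 mm, length L (between the conductors, 27.4 mm < r < 150 mm).
The shell at 150 mm lies outside the Gaussian surface, so λ_enc = λ₁ = 5.00×10^-6 C/m.
By Gauss's law (flux through the curved wall only), E·2πrL = λ_enc L/ε₀.
E = |λ_enc|/(2πε₀r) = (5.00×10^-6)/(2π·8.85×10^-12·0.0994) = 9.05e5 N/C.

E ≈ 9.05e5 N/C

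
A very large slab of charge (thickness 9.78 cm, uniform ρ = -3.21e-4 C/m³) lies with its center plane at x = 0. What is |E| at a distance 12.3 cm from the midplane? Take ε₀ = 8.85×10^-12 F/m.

1.77e6 N/C

The point |x| = 12.3 cm lies outside the slab (half-thickness 0.0489 m). A symmetric pillbox spanning the full slab encloses Q_enc = ρ·d·A.
Flux = 2EA ⇒ E = |ρ|d/(2ε₀), independent of distance outside.
E = (3.21×10^-4)(0.0978)/(2·8.85×10^-12) = 1.77e6 N/C.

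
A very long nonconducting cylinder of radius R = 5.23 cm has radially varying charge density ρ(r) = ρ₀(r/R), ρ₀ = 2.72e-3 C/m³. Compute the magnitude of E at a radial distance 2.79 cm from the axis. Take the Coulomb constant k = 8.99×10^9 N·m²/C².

Choose a coaxial cylinder of radius r = 2.79 cm (arbitrary length L) as the Gaussian surface (r < R).
Integrating ρ over the cross-section to radius r: λ_enc = (2πρ₀/R) ∫₀^r r'^2 dr' = 2πρ₀ r^3/(3·R) = 2.366×10^-6 C/m.
Applying ∮E·dA = Q_enc/ε₀ with the end caps contributing no flux:
E = 2k|λ_enc|/r = 2(8.99×10^9)(2.366e-6)/(0.0279) = 1.52×10^6 N/C.

|E| = 1.52×10^6 V/m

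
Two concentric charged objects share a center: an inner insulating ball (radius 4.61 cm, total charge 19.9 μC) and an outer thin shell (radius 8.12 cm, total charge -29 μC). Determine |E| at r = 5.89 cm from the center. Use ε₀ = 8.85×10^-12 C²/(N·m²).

Symmetry ⇒ E = E(r) r̂. Gaussian sphere of radius r = 5.89 cm (between the bodies, 4.61 cm < r < 8.12 cm).
The shell at 8.12 cm lies outside the Gaussian surface, so Q_enc = 19.9 μC = 1.99e-5 C.
Since E is radial and uniform over the Gaussian sphere, Φ = E·4πr² = Q_enc/ε₀.
E = |Q_enc|/(4πε₀r²) = (1.99×10^-5)/(4π·8.85×10^-12·(0.0589)²) = 5.16×10^7 N/C.

E = 5.16×10^7 V/m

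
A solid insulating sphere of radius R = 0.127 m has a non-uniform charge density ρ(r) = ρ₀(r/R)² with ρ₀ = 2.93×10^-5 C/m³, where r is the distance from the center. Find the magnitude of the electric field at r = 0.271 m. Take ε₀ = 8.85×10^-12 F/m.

Symmetry ⇒ E = E(r) r̂. Gaussian sphere of radius r = 0.271 m (r > R, all charge enclosed).
Q_enc = 4π ∫₀^R ρ₀(r'/R)^2 r'² dr' = 4πρ₀R³/5 = 1.508×10^-7 C.
Applying ∮E·dA = Q_enc/ε₀ with Φ = E(4πr²):
E = |Q_enc|/(4πε₀r²) = (1.508×10^-7)/(4π·8.85×10^-12·(0.271)²) = 1.85e4 N/C.

1.85×10^4 N/C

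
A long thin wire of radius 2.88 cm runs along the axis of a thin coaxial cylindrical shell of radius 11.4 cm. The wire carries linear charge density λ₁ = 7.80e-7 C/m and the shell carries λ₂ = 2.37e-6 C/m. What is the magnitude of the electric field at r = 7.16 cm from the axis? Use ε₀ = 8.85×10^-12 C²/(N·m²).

Choose a coaxial cylinder of radius r = 7.16 cm (arbitrary length L) as the Gaussian surface (between the conductors, 2.88 cm < r < 11.4 cm).
The shell at 11.4 cm lies outside the Gaussian surface, so λ_enc = λ₁ = 7.80e-7 C/m.
Gauss's law: E·2πrL = λ_enc L/ε₀.
E = |λ_enc|/(2πε₀r) = (7.80e-7)/(2π·8.85×10^-12·0.0716) = 1.96×10^5 N/C.

1.96e5 N/C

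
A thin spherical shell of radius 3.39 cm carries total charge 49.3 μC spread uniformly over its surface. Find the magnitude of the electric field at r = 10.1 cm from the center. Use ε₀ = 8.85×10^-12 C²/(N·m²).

Take a concentric spherical Gaussian surface of radius r = 10.1 cm (r > 3.39 cm).
The entire shell is enclosed: Q_enc = 4.93e-5 C.
By Gauss's law, ∮E·dA = E·4πr² = Q_enc/ε₀.
E = |Q_enc|/(4πε₀r²) = (4.93e-5)/(4π·8.85×10^-12·(0.101)²) = 4.35e7 N/C.

4.35×10^7 V/m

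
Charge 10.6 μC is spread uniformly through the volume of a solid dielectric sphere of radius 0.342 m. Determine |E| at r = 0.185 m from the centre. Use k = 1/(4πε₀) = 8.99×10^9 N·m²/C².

Take a concentric spherical Gaussian surface of radius r = 0.185 m (r < R).
Only the charge within r is enclosed: Q_enc = Q·(r/R)³ = (10.6 μC)·(0.185 m/0.342 m)³ = 1.678×10^-6 C.
Gauss's law: E·4πr² = Q_enc/ε₀.
E = k|Q_enc|/r² = (8.99×10^9)(1.678×10^-6)/(0.185)² = 4.41e5 N/C.

E ≈ 4.41×10^5 V/m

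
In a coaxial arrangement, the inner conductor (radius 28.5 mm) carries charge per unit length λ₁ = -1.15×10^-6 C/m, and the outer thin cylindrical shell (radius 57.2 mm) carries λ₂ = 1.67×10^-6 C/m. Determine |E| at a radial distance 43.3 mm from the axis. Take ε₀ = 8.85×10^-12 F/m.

4.78e5 N/C

By cylindrical symmetry E is radial; use a coaxial Gaussian cylinder of radius 43.3 mm and length L (between the conductors, 28.5 mm < r < 57.2 mm).
The shell at 57.2 mm lies outside the Gaussian surface, so λ_enc = λ₁ = -1.15×10^-6 C/m.
Since E is radial and uniform over the curved surface, Φ = E·2πrL = Q_enc/ε₀ = λ_enc L/ε₀.
E = |λ_enc|/(2πε₀r) = (1.15×10^-6)/(2π·8.85×10^-12·0.0433) = 4.78×10^5 N/C.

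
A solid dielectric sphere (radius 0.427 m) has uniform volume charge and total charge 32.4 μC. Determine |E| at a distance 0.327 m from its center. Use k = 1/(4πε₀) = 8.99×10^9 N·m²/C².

E = 1.22×10^6 N/C

Use a concentric Gaussian sphere at r = 0.327 m (r < R).
For a uniform sphere the enclosed fraction is (r/R)³, so Q_enc = (32.4 μC)(0.327/0.427)³ = 1.455×10^-5 C.
Gauss's law: E·4πr² = Q_enc/ε₀.
E = k|Q_enc|/r² = (8.99×10^9)(1.455e-5)/(0.327)² = 1.22×10^6 N/C.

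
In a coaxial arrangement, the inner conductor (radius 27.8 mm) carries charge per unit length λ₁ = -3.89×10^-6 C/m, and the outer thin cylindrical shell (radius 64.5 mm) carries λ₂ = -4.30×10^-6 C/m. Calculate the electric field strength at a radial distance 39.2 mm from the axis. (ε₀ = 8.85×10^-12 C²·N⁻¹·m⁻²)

Take a coaxial cylindrical Gaussian surface of radius r = 39.2 mm and length L (between the conductors, 27.8 mm < r < 64.5 mm).
The shell at 64.5 mm lies outside the Gaussian surface, so λ_enc = λ₁ = -3.89×10^-6 C/m.
Gauss's law: E·2πrL = λ_enc L/ε₀.
E = |λ_enc|/(2πε₀r) = (3.89×10^-6)/(2π·8.85×10^-12·0.0392) = 1.78e6 N/C.

E = 1.78×10^6 N/C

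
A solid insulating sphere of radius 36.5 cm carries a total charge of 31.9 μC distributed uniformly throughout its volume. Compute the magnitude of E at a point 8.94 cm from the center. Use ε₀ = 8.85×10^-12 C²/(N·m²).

|E| = 5.27×10^5 N/C

Symmetry ⇒ E = E(r) r̂. Gaussian sphere of radius r = 8.94 cm (r < R).
Only the charge within r is enclosed: Q_enc = Q·(r/R)³ = (31.9 μC)·(8.94 cm/36.5 cm)³ = 4.687e-7 C.
Applying ∮E·dA = Q_enc/ε₀ with Φ = E(4πr²):
E = |Q_enc|/(4πε₀r²) = (4.687×10^-7)/(4π·8.85×10^-12·(0.0894)²) = 5.27e5 N/C.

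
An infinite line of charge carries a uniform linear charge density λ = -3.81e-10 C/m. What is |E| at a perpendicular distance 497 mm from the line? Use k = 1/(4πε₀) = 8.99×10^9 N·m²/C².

By cylindrical symmetry E is radial; use a coaxial Gaussian cylinder of radius 497 mm and length L.
Q_enc = λL, so λ_enc = -3.81×10^-10 C/m.
By Gauss's law (flux through the curved wall only), E·2πrL = λ_enc L/ε₀.
E = 2k|λ_enc|/r = 2(8.99×10^9)(3.81e-10)/(0.497) = 13.8 N/C.

|E| = 13.8 V/m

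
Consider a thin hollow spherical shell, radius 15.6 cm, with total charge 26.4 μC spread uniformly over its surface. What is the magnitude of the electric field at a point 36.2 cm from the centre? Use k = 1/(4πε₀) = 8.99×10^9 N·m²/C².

E ≈ 1.81e6 V/m

Use a concentric Gaussian sphere at r = 36.2 cm (r > 15.6 cm).
The entire shell is enclosed: Q_enc = 2.64e-5 C.
Since E is radial and uniform over the Gaussian sphere, Φ = E·4πr² = Q_enc/ε₀.
E = k|Q_enc|/r² = (8.99×10^9)(2.64e-5)/(0.362)² = 1.81×10^6 N/C.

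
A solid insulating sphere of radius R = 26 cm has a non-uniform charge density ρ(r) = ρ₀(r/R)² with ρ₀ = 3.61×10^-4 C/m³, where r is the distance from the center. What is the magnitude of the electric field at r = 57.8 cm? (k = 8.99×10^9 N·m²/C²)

E ≈ 4.29×10^5 V/m

By spherical symmetry E is radial; choose a Gaussian sphere of radius r = 57.8 cm (r > R, all charge enclosed).
Q_enc = 4π ∫₀^R ρ₀(r'/R)^2 r'² dr' = 4πρ₀R³/5 = 1.595×10^-5 C.
Applying ∮E·dA = Q_enc/ε₀ with Φ = E(4πr²):
E = k|Q_enc|/r² = (8.99×10^9)(1.595×10^-5)/(0.578)² = 4.29×10^5 N/C.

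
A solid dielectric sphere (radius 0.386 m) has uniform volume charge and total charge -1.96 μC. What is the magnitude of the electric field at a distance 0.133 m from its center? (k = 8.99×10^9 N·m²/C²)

Symmetry ⇒ E = E(r) r̂. Gaussian sphere of radius r = 0.133 m (r < R).
Only the charge within r is enclosed: Q_enc = Q·(r/R)³ = (-1.96 μC)·(0.133 m/0.386 m)³ = -8.018×10^-8 C.
Applying ∮E·dA = Q_enc/ε₀ with Φ = E(4πr²):
E = k|Q_enc|/r² = (8.99×10^9)(8.018e-8)/(0.133)² = 4.07×10^4 N/C.

4.07e4 V/m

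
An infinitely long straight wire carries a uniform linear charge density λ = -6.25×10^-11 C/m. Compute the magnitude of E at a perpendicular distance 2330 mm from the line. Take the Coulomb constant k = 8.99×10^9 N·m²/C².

E = 0.482 V/m

By cylindrical symmetry E is radial; use a coaxial Gaussian cylinder of radius 2330 mm and length L.
Q_enc = λL, so λ_enc = -6.25e-11 C/m.
Since E is radial and uniform over the curved surface, Φ = E·2πrL = Q_enc/ε₀ = λ_enc L/ε₀.
E = 2k|λ_enc|/r = 2(8.99×10^9)(6.25×10^-11)/(2.33) = 0.482 N/C.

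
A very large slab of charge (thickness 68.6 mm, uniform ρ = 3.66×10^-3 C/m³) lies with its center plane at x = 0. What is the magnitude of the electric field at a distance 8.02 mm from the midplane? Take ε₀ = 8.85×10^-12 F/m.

E ≈ 3.32×10^6 V/m

By symmetry E is perpendicular to the slab. A Gaussian pillbox from −8.02 mm to +8.02 mm (face area A) lies entirely within the slab.
Q_enc = ρ·(2x)·A and flux = 2EA, so 2EA = 2ρxA/ε₀ ⇒ E = |ρ|x/ε₀.
E = (3.66×10^-3)(0.00802)/(8.85×10^-12) = 3.32×10^6 N/C.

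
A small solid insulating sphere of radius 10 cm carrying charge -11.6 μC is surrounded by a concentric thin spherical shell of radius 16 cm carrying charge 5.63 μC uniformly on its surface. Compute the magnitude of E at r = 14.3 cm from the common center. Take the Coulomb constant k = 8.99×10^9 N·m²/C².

Take a concentric spherical Gaussian surface of radius r = 14.3 cm (between the bodies, 10 cm < r < 16 cm).
Only the inner charge is enclosed; the outer shell contributes nothing inside itself. Q_enc = -11.6 μC = -1.16e-5 C.
By Gauss's law, ∮E·dA = E·4πr² = Q_enc/ε₀.
E = k|Q_enc|/r² = (8.99×10^9)(1.16×10^-5)/(0.143)² = 5.10e6 N/C.

E ≈ 5.10×10^6 N/C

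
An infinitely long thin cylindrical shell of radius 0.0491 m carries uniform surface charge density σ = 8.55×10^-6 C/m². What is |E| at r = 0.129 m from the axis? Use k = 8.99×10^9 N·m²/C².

E ≈ 3.68×10^5 N/C

Take a coaxial cylindrical Gaussian surface of radius r = 0.129 m and length L (r > 0.0491 m).
The whole shell is enclosed: λ_enc = σ·2πR = (8.55e-6)·2π·(0.0491) = 2.638×10^-6 C/m.
Gauss's law: E·2πrL = λ_enc L/ε₀.
E = 2k|λ_enc|/r = 2(8.99×10^9)(2.638e-6)/(0.129) = 3.68×10^5 N/C.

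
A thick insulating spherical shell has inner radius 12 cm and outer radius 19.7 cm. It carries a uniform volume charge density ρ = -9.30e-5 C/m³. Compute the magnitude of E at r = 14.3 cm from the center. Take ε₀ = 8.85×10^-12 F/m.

|E| = 2.05×10^5 N/C

By spherical symmetry E is radial; choose a Gaussian sphere of radius r = 14.3 cm (within the shell material, 12 cm < r < 19.7 cm).
Only the shell between 12 cm and r is enclosed: Q_enc = ρ·(4π/3)(r³ − a³) = (-9.30e-5)·(4π/3)·((0.143)³ − (0.12)³) = -4.66e-7 C.
Applying ∮E·dA = Q_enc/ε₀ with Φ = E(4πr²):
E = |Q_enc|/(4πε₀r²) = (4.66e-7)/(4π·8.85×10^-12·(0.143)²) = 2.05×10^5 N/C.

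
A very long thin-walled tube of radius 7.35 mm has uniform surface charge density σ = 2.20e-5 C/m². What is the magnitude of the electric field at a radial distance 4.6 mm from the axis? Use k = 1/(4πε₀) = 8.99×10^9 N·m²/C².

|E| = 0 V/m

Choose a coaxial cylinder of radius r = 4.6 mm (arbitrary length L) as the Gaussian surface (r < 7.35 mm, inside the shell).
No charge is enclosed, so Gauss's law gives E·2πrL = 0 ⇒ E = 0.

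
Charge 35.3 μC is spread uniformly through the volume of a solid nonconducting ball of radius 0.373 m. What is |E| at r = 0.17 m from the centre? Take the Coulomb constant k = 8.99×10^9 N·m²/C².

|E| ≈ 1.04e6 V/m

Symmetry ⇒ E = E(r) r̂. Gaussian sphere of radius r = 0.17 m (r < R).
Only the charge within r is enclosed: Q_enc = Q·(r/R)³ = (35.3 μC)·(0.17 m/0.373 m)³ = 3.342×10^-6 C.
Applying ∮E·dA = Q_enc/ε₀ with Φ = E(4πr²):
E = k|Q_enc|/r² = (8.99×10^9)(3.342×10^-6)/(0.17)² = 1.04×10^6 N/C.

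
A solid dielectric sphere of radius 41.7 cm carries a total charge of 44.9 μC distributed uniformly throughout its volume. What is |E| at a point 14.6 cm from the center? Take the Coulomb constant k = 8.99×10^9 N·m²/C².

Take a concentric spherical Gaussian surface of radius r = 14.6 cm (r < R).
Only the charge within r is enclosed: Q_enc = Q·(r/R)³ = (44.9 μC)·(14.6 cm/41.7 cm)³ = 1.927e-6 C.
Gauss's law: E·4πr² = Q_enc/ε₀.
E = k|Q_enc|/r² = (8.99×10^9)(1.927×10^-6)/(0.146)² = 8.13e5 N/C.

E ≈ 8.13×10^5 N/C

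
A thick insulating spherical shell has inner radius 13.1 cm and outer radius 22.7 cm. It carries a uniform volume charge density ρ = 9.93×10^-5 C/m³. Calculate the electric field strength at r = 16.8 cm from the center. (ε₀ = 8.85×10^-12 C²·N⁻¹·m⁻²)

Use a concentric Gaussian sphere at r = 16.8 cm (within the shell material, 13.1 cm < r < 22.7 cm).
Only the shell between 13.1 cm and r is enclosed: Q_enc = ρ·(4π/3)(r³ − a³) = (9.93×10^-5)·(4π/3)·((0.168)³ − (0.131)³) = 1.037e-6 C.
Gauss's law: E·4πr² = Q_enc/ε₀.
E = |Q_enc|/(4πε₀r²) = (1.037×10^-6)/(4π·8.85×10^-12·(0.168)²) = 3.30e5 N/C.

|E| ≈ 3.30e5 N/C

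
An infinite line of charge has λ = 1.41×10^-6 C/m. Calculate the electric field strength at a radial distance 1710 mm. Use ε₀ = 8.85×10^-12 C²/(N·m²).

By cylindrical symmetry E is radial; use a coaxial Gaussian cylinder of radius 1710 mm and length L.
Q_enc = λL, so λ_enc = 1.41×10^-6 C/m.
Applying ∮E·dA = Q_enc/ε₀ with the end caps contributing no flux:
E = |λ_enc|/(2πε₀r) = (1.41e-6)/(2π·8.85×10^-12·1.71) = 1.48×10^4 N/C.

E ≈ 1.48×10^4 N/C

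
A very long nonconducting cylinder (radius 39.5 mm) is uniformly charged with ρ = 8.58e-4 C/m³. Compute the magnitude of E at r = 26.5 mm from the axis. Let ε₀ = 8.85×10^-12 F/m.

E ≈ 1.28×10^6 V/m

Coaxial Gaussian cylinder, radius r = 26.5 mm, length L (r < R).
Enclosed charge per unit length: λ_enc = ρ·πr² = (8.58×10^-4)π(0.0265)² = 1.893e-6 C/m.
Since E is radial and uniform over the curved surface, Φ = E·2πrL = Q_enc/ε₀ = λ_enc L/ε₀.
E = |λ_enc|/(2πε₀r) = (1.893×10^-6)/(2π·8.85×10^-12·0.0265) = 1.28e6 N/C.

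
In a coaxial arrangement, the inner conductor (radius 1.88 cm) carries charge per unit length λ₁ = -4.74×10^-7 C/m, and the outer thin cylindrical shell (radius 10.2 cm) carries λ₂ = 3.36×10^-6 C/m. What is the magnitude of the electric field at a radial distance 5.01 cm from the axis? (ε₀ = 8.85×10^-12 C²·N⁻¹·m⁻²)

1.70e5 V/m

Choose a coaxial cylinder of radius r = 5.01 cm (arbitrary length L) as the Gaussian surface (between the conductors, 1.88 cm < r < 10.2 cm).
The shell at 10.2 cm lies outside the Gaussian surface, so λ_enc = λ₁ = -4.74×10^-7 C/m.
Gauss's law: E·2πrL = λ_enc L/ε₀.
E = |λ_enc|/(2πε₀r) = (4.74×10^-7)/(2π·8.85×10^-12·0.0501) = 1.70×10^5 N/C.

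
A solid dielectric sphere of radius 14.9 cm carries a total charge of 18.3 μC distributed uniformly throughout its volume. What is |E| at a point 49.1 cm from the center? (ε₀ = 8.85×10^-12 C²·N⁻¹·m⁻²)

E ≈ 6.83e5 N/C

Take a concentric spherical Gaussian surface of radius r = 49.1 cm (r > R, so the entire charge is enclosed).
Q_enc = 18.3 μC = 1.83e-5 C.
Since E is radial and uniform over the Gaussian sphere, Φ = E·4πr² = Q_enc/ε₀.
E = |Q_enc|/(4πε₀r²) = (1.83×10^-5)/(4π·8.85×10^-12·(0.491)²) = 6.83×10^5 N/C.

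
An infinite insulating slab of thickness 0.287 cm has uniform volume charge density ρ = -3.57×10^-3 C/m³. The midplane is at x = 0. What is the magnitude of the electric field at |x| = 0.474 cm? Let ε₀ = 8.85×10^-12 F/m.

The point |x| = 0.474 cm lies outside the slab (half-thickness 0.001435 m). A symmetric pillbox spanning the full slab encloses Q_enc = ρ·d·A.
Flux = 2EA ⇒ E = |ρ|d/(2ε₀), independent of distance outside.
E = (3.57×10^-3)(0.00287)/(2·8.85×10^-12) = 5.79e5 N/C.

|E| = 5.79×10^5 V/m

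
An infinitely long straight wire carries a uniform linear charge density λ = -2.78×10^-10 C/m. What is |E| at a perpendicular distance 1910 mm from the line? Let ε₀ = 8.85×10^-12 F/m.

2.62 V/m

Coaxial Gaussian cylinder, radius r = 1910 mm, length L.
Q_enc = λL, so λ_enc = -2.78e-10 C/m.
Since E is radial and uniform over the curved surface, Φ = E·2πrL = Q_enc/ε₀ = λ_enc L/ε₀.
E = |λ_enc|/(2πε₀r) = (2.78e-10)/(2π·8.85×10^-12·1.91) = 2.62 N/C.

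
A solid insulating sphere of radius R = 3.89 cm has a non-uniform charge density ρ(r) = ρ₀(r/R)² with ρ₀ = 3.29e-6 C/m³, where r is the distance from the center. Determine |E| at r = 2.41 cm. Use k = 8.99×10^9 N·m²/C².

E ≈ 688 V/m

Use a concentric Gaussian sphere at r = 2.41 cm (r < R).
Integrate the density: Q_enc = 4π ∫₀^r ρ₀(r'/R)^2 r'² dr' = 4πρ₀ r^5/(5·R²) = 4.442×10^-11 C.
By Gauss's law, ∮E·dA = E·4πr² = Q_enc/ε₀.
E = k|Q_enc|/r² = (8.99×10^9)(4.442×10^-11)/(0.0241)² = 688 N/C.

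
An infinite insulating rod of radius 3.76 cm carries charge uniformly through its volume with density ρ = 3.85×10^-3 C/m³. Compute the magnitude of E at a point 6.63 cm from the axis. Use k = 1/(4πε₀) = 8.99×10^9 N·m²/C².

4.64×10^6 N/C

By cylindrical symmetry E is radial; use a coaxial Gaussian cylinder of radius 6.63 cm and length L (r > 3.76 cm, full cross-section enclosed).
λ_enc = ρ·πR² = (3.85×10^-3)π(0.0376)² = 1.71×10^-5 C/m.
Gauss's law: E·2πrL = λ_enc L/ε₀.
E = 2k|λ_enc|/r = 2(8.99×10^9)(1.71e-5)/(0.0663) = 4.64×10^6 N/C.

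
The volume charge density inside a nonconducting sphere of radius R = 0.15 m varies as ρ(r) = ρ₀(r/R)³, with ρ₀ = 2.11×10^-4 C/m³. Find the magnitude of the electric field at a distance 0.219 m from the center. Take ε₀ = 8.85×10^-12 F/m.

E = 2.80e5 N/C

By spherical symmetry E is radial; choose a Gaussian sphere of radius r = 0.219 m (r > R, all charge enclosed).
Q_enc = 4π ∫₀^R ρ₀(r'/R)^3 r'² dr' = 4πρ₀R³/6 = 1.491e-6 C.
Gauss's law: E·4πr² = Q_enc/ε₀.
E = |Q_enc|/(4πε₀r²) = (1.491×10^-6)/(4π·8.85×10^-12·(0.219)²) = 2.80e5 N/C.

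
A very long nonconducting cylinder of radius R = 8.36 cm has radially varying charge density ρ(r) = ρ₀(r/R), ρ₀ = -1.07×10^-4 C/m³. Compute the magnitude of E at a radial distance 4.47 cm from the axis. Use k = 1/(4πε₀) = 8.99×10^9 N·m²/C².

9.63e4 N/C

Choose a coaxial cylinder of radius r = 4.47 cm (arbitrary length L) as the Gaussian surface (r < R).
λ_enc = ∫₀^r ρ(r')·2πr' dr' = (2πρ₀/R)·r^3/3 = -2.394×10^-7 C/m.
Since E is radial and uniform over the curved surface, Φ = E·2πrL = Q_enc/ε₀ = λ_enc L/ε₀.
E = 2k|λ_enc|/r = 2(8.99×10^9)(2.394e-7)/(0.0447) = 9.63×10^4 N/C.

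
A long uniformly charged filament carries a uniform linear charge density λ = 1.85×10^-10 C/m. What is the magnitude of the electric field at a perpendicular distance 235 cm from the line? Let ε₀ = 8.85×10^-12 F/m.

Coaxial Gaussian cylinder, radius r = 235 cm, length L.
Q_enc = λL, so λ_enc = 1.85×10^-10 C/m.
Since E is radial and uniform over the curved surface, Φ = E·2πrL = Q_enc/ε₀ = λ_enc L/ε₀.
E = |λ_enc|/(2πε₀r) = (1.85×10^-10)/(2π·8.85×10^-12·2.35) = 1.42 N/C.

1.42 N/C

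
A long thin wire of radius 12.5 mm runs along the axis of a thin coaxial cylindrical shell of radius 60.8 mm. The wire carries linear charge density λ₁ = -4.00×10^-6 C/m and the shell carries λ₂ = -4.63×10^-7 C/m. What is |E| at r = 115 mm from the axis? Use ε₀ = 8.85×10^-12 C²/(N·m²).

Take a coaxial cylindrical Gaussian surface of radius r = 115 mm and length L (r > 60.8 mm, enclosing both).
λ_enc = λ₁ + λ₂ = (-4.00×10^-6) + (-4.63×10^-7) = -4.463×10^-6 C/m.
Gauss's law: E·2πrL = λ_enc L/ε₀.
E = |λ_enc|/(2πε₀r) = (4.463×10^-6)/(2π·8.85×10^-12·0.115) = 6.98e5 N/C.

|E| = 6.98e5 V/m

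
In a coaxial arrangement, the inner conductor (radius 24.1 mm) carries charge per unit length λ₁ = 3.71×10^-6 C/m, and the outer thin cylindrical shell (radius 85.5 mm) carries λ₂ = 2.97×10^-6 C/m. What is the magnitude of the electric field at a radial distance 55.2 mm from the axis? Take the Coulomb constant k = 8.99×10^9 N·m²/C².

Coaxial Gaussian cylinder, radius r = 55.2 mm, length L (between the conductors, 24.1 mm < r < 85.5 mm).
The shell at 85.5 mm lies outside the Gaussian surface, so λ_enc = λ₁ = 3.71e-6 C/m.
By Gauss's law (flux through the curved wall only), E·2πrL = λ_enc L/ε₀.
E = 2k|λ_enc|/r = 2(8.99×10^9)(3.71×10^-6)/(0.0552) = 1.21e6 N/C.

1.21e6 N/C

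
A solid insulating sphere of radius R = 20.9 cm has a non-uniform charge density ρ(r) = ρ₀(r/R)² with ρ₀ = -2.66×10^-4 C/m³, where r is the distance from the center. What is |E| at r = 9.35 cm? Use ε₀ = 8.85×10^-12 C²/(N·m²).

E ≈ 1.12×10^5 N/C

Take a concentric spherical Gaussian surface of radius r = 9.35 cm (r < R).
Q_enc = ∫₀^r ρ(r')·4πr'² dr' = (4πρ₀/R²) ∫₀^r r'^4 dr' = 4πρ₀ r^5/(5·R²) = -1.094×10^-7 C.
By Gauss's law, ∮E·dA = E·4πr² = Q_enc/ε₀.
E = |Q_enc|/(4πε₀r²) = (1.094e-7)/(4π·8.85×10^-12·(0.0935)²) = 1.12e5 N/C.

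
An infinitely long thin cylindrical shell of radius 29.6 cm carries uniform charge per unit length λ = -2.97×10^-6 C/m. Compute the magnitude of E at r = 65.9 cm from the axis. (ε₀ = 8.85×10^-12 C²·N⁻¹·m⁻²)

Coaxial Gaussian cylinder, radius r = 65.9 cm, length L (r > 29.6 cm).
The full line charge is enclosed: λ_enc = -2.97×10^-6 C/m.
Applying ∮E·dA = Q_enc/ε₀ with the end caps contributing no flux:
E = |λ_enc|/(2πε₀r) = (2.97×10^-6)/(2π·8.85×10^-12·0.659) = 8.10×10^4 N/C.

E ≈ 8.10×10^4 N/C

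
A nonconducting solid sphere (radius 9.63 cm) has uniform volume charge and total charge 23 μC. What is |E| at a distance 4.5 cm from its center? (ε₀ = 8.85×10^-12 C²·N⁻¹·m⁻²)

|E| = 1.04×10^7 N/C

Symmetry ⇒ E = E(r) r̂. Gaussian sphere of radius r = 4.5 cm (r < R).
Only the charge within r is enclosed: Q_enc = Q·(r/R)³ = (23 μC)·(4.5 cm/9.63 cm)³ = 2.347e-6 C.
Applying ∮E·dA = Q_enc/ε₀ with Φ = E(4πr²):
E = |Q_enc|/(4πε₀r²) = (2.347×10^-6)/(4π·8.85×10^-12·(0.045)²) = 1.04e7 N/C.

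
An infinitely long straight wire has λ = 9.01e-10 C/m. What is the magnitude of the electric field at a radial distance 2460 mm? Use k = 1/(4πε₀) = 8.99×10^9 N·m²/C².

|E| = 6.59 V/m

By cylindrical symmetry E is radial; use a coaxial Gaussian cylinder of radius 2460 mm and length L.
Q_enc = λL, so λ_enc = 9.01×10^-10 C/m.
Applying ∮E·dA = Q_enc/ε₀ with the end caps contributing no flux:
E = 2k|λ_enc|/r = 2(8.99×10^9)(9.01×10^-10)/(2.46) = 6.59 N/C.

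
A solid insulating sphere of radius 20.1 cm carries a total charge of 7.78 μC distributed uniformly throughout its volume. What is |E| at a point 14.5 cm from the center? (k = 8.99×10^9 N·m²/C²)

E = 1.25×10^6 N/C

Take a concentric spherical Gaussian surface of radius r = 14.5 cm (r < R).
For a uniform sphere the enclosed fraction is (r/R)³, so Q_enc = (7.78 μC)(0.145/0.201)³ = 2.921×10^-6 C.
Gauss's law: E·4πr² = Q_enc/ε₀.
E = k|Q_enc|/r² = (8.99×10^9)(2.921e-6)/(0.145)² = 1.25×10^6 N/C.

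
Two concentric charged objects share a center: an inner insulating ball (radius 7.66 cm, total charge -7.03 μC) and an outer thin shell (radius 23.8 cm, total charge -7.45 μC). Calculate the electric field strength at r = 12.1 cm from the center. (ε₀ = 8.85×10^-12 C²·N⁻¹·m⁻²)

E = 4.32×10^6 N/C

Symmetry ⇒ E = E(r) r̂. Gaussian sphere of radius r = 12.1 cm (between the bodies, 7.66 cm < r < 23.8 cm).
Only the inner charge is enclosed; the outer shell contributes nothing inside itself. Q_enc = -7.03 μC = -7.03e-6 C.
Since E is radial and uniform over the Gaussian sphere, Φ = E·4πr² = Q_enc/ε₀.
E = |Q_enc|/(4πε₀r²) = (7.03e-6)/(4π·8.85×10^-12·(0.121)²) = 4.32×10^6 N/C.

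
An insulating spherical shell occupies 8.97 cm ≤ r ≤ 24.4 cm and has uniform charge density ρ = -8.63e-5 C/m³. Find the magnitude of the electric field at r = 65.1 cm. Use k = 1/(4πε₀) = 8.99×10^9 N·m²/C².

|E| ≈ 1.06×10^5 V/m

Use a concentric Gaussian sphere at r = 65.1 cm (r > 24.4 cm, enclosing the whole shell).
Q_enc = ρ·(4π/3)(b³ − a³) = (-8.63e-5)·(4π/3)·((0.244)³ − (0.0897)³) = -4.99×10^-6 C.
Gauss's law: E·4πr² = Q_enc/ε₀.
E = k|Q_enc|/r² = (8.99×10^9)(4.99e-6)/(0.651)² = 1.06×10^5 N/C.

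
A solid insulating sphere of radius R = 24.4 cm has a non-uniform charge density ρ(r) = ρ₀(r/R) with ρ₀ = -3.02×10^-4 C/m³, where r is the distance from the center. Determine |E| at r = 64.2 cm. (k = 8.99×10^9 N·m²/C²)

By spherical symmetry E is radial; choose a Gaussian sphere of radius r = 64.2 cm (r > R, all charge enclosed).
Q_enc = 4π ∫₀^R ρ₀(r'/R)^1 r'² dr' = 4πρ₀R³/4 = -1.378×10^-5 C.
Applying ∮E·dA = Q_enc/ε₀ with Φ = E(4πr²):
E = k|Q_enc|/r² = (8.99×10^9)(1.378×10^-5)/(0.642)² = 3.01×10^5 N/C.

E = 3.01×10^5 V/m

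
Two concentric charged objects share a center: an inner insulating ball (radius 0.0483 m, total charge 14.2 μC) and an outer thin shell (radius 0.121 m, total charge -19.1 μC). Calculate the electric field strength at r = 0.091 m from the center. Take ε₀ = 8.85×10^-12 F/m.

Symmetry ⇒ E = E(r) r̂. Gaussian sphere of radius r = 0.091 m (between the bodies, 0.0483 m < r < 0.121 m).
The shell at 0.121 m lies outside the Gaussian surface, so Q_enc = 14.2 μC = 1.42×10^-5 C.
Applying ∮E·dA = Q_enc/ε₀ with Φ = E(4πr²):
E = |Q_enc|/(4πε₀r²) = (1.42e-5)/(4π·8.85×10^-12·(0.091)²) = 1.54×10^7 N/C.

|E| ≈ 1.54e7 N/C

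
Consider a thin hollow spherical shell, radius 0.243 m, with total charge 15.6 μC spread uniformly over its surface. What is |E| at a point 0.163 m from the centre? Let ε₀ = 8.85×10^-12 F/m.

E = 0

By spherical symmetry E is radial; choose a Gaussian sphere of radius r = 0.163 m (inside the shell, r < 0.243 m).
No charge lies within this surface, so Q_enc = 0 and Gauss's law gives E·4πr² = 0 ⇒ E = 0.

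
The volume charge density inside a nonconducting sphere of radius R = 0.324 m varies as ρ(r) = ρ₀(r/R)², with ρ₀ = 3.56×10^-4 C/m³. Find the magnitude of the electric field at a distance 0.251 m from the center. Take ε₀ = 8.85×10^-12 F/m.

Take a concentric spherical Gaussian surface of radius r = 0.251 m (r < R).
Q_enc = ∫₀^r ρ(r')·4πr'² dr' = (4πρ₀/R²) ∫₀^r r'^4 dr' = 4πρ₀ r^5/(5·R²) = 8.491e-6 C.
Applying ∮E·dA = Q_enc/ε₀ with Φ = E(4πr²):
E = |Q_enc|/(4πε₀r²) = (8.491×10^-6)/(4π·8.85×10^-12·(0.251)²) = 1.21×10^6 N/C.

E ≈ 1.21e6 N/C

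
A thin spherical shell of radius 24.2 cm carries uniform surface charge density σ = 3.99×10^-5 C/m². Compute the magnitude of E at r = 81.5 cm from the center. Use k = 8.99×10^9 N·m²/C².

Symmetry ⇒ E = E(r) r̂. Gaussian sphere of radius r = 81.5 cm (r > 24.2 cm).
The entire shell is enclosed: Q_enc = σ·4πR² = (3.99×10^-5)·4π·(0.242)² = 2.936×10^-5 C.
Since E is radial and uniform over the Gaussian sphere, Φ = E·4πr² = Q_enc/ε₀.
E = k|Q_enc|/r² = (8.99×10^9)(2.936e-5)/(0.815)² = 3.97e5 N/C.

|E| ≈ 3.97×10^5 N/C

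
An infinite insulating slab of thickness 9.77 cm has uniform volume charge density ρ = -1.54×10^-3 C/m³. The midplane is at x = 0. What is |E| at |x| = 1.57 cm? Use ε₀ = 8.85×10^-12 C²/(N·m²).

By symmetry E is perpendicular to the slab. A Gaussian pillbox from −1.57 cm to +1.57 cm (face area A) lies entirely within the slab.
Q_enc = ρ·(2x)·A and flux = 2EA, so 2EA = 2ρxA/ε₀ ⇒ E = |ρ|x/ε₀.
E = (1.54×10^-3)(0.0157)/(8.85×10^-12) = 2.73e6 N/C.

E = 2.73×10^6 V/m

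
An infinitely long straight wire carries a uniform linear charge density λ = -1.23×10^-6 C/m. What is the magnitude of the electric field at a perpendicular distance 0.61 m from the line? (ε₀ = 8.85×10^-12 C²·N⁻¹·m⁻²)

E ≈ 3.63e4 V/m

Choose a coaxial cylinder of radius r = 0.61 m (arbitrary length L) as the Gaussian surface.
Q_enc = λL, so λ_enc = -1.23×10^-6 C/m.
Applying ∮E·dA = Q_enc/ε₀ with the end caps contributing no flux:
E = |λ_enc|/(2πε₀r) = (1.23×10^-6)/(2π·8.85×10^-12·0.61) = 3.63×10^4 N/C.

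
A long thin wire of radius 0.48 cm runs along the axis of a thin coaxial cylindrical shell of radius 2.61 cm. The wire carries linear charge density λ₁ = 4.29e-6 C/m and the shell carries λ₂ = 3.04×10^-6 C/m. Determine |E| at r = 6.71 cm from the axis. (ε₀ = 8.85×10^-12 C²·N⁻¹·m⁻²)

1.96e6 N/C

Coaxial Gaussian cylinder, radius r = 6.71 cm, length L (r > 2.61 cm, enclosing both).
λ_enc = λ₁ + λ₂ = (4.29×10^-6) + (3.04×10^-6) = 7.33×10^-6 C/m.
Gauss's law: E·2πrL = λ_enc L/ε₀.
E = |λ_enc|/(2πε₀r) = (7.33×10^-6)/(2π·8.85×10^-12·0.0671) = 1.96×10^6 N/C.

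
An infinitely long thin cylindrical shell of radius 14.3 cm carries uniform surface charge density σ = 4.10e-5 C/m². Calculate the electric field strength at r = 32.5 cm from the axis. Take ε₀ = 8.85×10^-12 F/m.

By cylindrical symmetry E is radial; use a coaxial Gaussian cylinder of radius 32.5 cm and length L (r > 14.3 cm).
The whole shell is enclosed: λ_enc = σ·2πR = (4.10×10^-5)·2π·(0.143) = 3.684×10^-5 C/m.
Since E is radial and uniform over the curved surface, Φ = E·2πrL = Q_enc/ε₀ = λ_enc L/ε₀.
E = |λ_enc|/(2πε₀r) = (3.684e-5)/(2π·8.85×10^-12·0.325) = 2.04×10^6 N/C.

2.04e6 V/m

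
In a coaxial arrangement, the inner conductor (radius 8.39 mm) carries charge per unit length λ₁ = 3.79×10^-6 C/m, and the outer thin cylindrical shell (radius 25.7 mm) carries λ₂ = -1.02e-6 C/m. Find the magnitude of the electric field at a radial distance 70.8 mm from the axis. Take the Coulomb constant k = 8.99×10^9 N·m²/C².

Choose a coaxial cylinder of radius r = 70.8 mm (arbitrary length L) as the Gaussian surface (r > 25.7 mm, enclosing both).
λ_enc = λ₁ + λ₂ = (3.79e-6) + (-1.02×10^-6) = 2.77e-6 C/m.
By Gauss's law (flux through the curved wall only), E·2πrL = λ_enc L/ε₀.
E = 2k|λ_enc|/r = 2(8.99×10^9)(2.77×10^-6)/(0.0708) = 7.03×10^5 N/C.

E = 7.03×10^5 V/m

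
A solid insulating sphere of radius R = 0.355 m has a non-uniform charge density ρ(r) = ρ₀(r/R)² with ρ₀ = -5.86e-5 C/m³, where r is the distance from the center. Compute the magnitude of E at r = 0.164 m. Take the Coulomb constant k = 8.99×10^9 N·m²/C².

By spherical symmetry E is radial; choose a Gaussian sphere of radius r = 0.164 m (r < R).
Q_enc = ∫₀^r ρ(r')·4πr'² dr' = (4πρ₀/R²) ∫₀^r r'^4 dr' = 4πρ₀ r^5/(5·R²) = -1.386e-7 C.
By Gauss's law, ∮E·dA = E·4πr² = Q_enc/ε₀.
E = k|Q_enc|/r² = (8.99×10^9)(1.386×10^-7)/(0.164)² = 4.63×10^4 N/C.

E ≈ 4.63×10^4 N/C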